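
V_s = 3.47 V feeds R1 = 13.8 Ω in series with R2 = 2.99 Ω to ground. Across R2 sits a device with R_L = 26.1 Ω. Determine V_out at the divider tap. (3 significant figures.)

V_out ≈ 0.565 V

R2 ‖ R_L = (2.99 × 26.1)/(2.99 + 26.1) = 2.683 Ω.
Then V_out = V_s · R2'/(R1 + R2') = 3.47 × 2.683/16.48 = 0.5648 V.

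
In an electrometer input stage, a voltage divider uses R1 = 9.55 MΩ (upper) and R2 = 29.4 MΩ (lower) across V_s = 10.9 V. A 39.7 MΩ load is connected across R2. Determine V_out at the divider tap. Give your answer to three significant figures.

V_out ≈ 6.96 V

The load sits in parallel with R2, giving an effective lower resistance R2' = R2·R_L/(R2+R_L) = 16.89 MΩ.
Now apply the divider: V_out = 10.9 × 0.6388 = 6.963 V.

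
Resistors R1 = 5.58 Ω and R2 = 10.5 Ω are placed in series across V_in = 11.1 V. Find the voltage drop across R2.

V ≈ 7.25 V

ΣR = 5.58 + 10.5 = 16.08 Ω.
V = V_in · R/ΣR = 11.1 × 0.6530 = 7.248 V.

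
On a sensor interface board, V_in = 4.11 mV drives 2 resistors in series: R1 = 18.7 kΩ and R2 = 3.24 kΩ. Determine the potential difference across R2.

Total series resistance ΣR = 18.7 + 3.24 = 21.94 kΩ.
V = V_in · R/ΣR = 4.11 × 0.1477 = 0.6069 mV.

V ≈ 0.607 mV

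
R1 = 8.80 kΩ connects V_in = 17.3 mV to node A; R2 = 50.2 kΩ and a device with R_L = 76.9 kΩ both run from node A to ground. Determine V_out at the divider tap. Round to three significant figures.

V_out ≈ 13.4 mV

First combine the lower leg with the load: R2 ‖ R_L = 30.37 kΩ.
Now apply the divider: V_out = 17.3 × 0.7754 = 13.41 mV.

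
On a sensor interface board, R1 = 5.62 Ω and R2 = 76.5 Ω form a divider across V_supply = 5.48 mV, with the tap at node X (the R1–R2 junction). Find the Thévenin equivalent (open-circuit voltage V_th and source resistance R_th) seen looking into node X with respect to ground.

V_th ≈ 5.10 mV, R_th ≈ 5.24 Ω

V_th is the unloaded tap voltage: V_supply · R2/(R1+R2) = 5.48 × 0.9316 = 5.105 mV.
Looking into X with the source shorted: R_th = R1·R2/(R1+R2) = 5.620 × 76.5/82.12 = 5.235 Ω.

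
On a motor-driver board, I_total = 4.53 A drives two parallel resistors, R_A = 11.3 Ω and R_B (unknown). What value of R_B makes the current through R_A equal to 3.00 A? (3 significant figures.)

R_B ≈ 22.2 Ω

In a two-way split, I_A/I_total = R_B/(R_A + R_B).
3.00/4.53 = R_B/(R_A + R_B) → R_B = R_A · (0.6623)/(1 − 0.6623) = 11.3 × 1.961 = 22.16 Ω.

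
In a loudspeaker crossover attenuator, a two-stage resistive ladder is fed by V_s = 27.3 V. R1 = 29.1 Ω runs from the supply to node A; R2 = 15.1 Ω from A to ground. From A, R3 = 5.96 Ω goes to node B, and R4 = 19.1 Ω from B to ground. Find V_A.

V_A ≈ 6.68 V

The second stage (R3 + R4 = 25.06 Ω) loads node A in parallel with R2.
R2 ‖ (R3+R4) = 9.422 Ω.
First divider: V_A = V_s · 9.422/(29.1 + 9.422) = 6.677 V.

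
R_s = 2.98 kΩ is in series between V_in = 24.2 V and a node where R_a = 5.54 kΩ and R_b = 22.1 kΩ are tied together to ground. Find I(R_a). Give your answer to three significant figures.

Combine the parallel branches: R_p = (1/5.54 + 1/22.1)⁻¹ = 4.430 kΩ.
Node voltage V_A = V_in · R_p/(R_s + R_p) = 24.2 × 0.5978 = 14.47 V.
Branch current I = V_A/R_a = 14.47/5.54 = 2.611 mA.
(Equivalently: I_total = 3.266 mA, then current-divider fraction G_k/ΣG = 0.7996.)

I ≈ 2.61 mA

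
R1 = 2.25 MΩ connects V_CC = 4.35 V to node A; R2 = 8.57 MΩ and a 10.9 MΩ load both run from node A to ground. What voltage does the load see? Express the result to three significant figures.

First combine the lower leg with the load: R2 ‖ R_L = 4.798 MΩ.
Voltage divider with the loaded lower leg: V_out = 4.35 × 4.798/(2.25 + 4.798) = 4.35 × 0.6808 = 2.961 V.

V_out ≈ 2.96 V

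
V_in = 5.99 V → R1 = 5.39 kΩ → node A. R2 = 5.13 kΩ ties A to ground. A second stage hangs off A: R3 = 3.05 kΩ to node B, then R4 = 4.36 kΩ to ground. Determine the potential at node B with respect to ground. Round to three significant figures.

V_B ≈ 1.27 V

Looking into the second stage from A: R3 + R4 = 7.410 kΩ appears in parallel with R2.
R2 ‖ (R3+R4) = 3.031 kΩ.
So V_A = 5.99 × 0.3600 = 2.156 V.
V_B = V_A × 0.5884 = 1.269 V.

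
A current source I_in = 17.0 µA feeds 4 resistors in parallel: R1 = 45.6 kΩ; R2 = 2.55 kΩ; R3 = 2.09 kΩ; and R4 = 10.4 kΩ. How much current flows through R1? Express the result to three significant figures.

I ≈ 0.377 µA

ΣG = 1/45.6 + 1/2.55 + 1/2.09 + 1/10.4 = 0.9887.
By the current-divider rule, I = I_in · G_k/ΣG = 17.0 × 0.02218 = 0.3771 µA.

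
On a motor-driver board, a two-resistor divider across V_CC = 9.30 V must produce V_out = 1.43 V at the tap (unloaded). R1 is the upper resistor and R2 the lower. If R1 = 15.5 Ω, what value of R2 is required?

R2 ≈ 2.82 Ω

The divider ratio is R2/(R1+R2) = 1.43/9.30 = 0.1538.
R2 = R1 · 0.1538/(1 − 0.1538) = 2.816 Ω.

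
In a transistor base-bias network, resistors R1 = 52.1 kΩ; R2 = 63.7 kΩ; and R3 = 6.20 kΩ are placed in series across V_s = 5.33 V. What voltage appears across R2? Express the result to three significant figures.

V ≈ 2.78 V

Total series resistance ΣR = 52.1 + 63.7 + 6.20 = 122.0 kΩ.
V = V_s · R/ΣR = 5.33 × 0.5221 = 2.783 V.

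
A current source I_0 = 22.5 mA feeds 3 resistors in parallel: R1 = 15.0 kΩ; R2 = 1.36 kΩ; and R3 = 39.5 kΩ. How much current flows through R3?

I ≈ 0.689 mA

Total conductance ΣG = 1/15.0 + 1/1.36 + 1/39.5 = 0.8273 (units of 1/kΩ).
Current divider: I(R3) = I_0 · G_k/ΣG = 22.5 × (0.02532/0.8273) = 22.5 × 0.03060 = 0.6885 mA.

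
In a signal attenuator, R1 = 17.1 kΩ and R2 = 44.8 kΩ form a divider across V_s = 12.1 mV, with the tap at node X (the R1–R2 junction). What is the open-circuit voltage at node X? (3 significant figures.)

V_th ≈ 8.76 mV

With X open, the divider is unloaded: V_th = 12.1 × 44.8/61.90 = 8.757 mV.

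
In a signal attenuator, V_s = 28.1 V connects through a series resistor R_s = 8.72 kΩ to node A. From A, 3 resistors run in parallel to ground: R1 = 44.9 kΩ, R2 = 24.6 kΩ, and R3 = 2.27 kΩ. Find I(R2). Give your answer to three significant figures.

Combine the parallel branches: R_p = (1/44.9 + 1/24.6 + 1/2.27)⁻¹ = 1.986 kΩ.
V_A = 28.1 × 1.986/10.71 = 5.213 V.
Branch current I = V_A/R2 = 5.213/24.6 = 0.2119 mA.

I ≈ 0.212 mA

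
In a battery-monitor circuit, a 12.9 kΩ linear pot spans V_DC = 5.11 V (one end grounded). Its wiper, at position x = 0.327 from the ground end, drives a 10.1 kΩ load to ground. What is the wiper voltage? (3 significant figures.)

The pot divides into 8.682 kΩ above the wiper and 4.218 kΩ below.
(x·R_p) ‖ R_L = 2.976 kΩ.
Loaded-divider output: V_out = 5.11 × 0.2553 = 1.304 V.

V_out ≈ 1.30 V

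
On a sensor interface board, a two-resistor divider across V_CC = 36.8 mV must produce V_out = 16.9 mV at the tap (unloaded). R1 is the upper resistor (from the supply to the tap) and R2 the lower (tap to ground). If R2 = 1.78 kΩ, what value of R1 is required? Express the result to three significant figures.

V_out/V_CC = R2/(R1+R2) = 0.4592.
R1 = R2·(1/k − 1) = 1.78 × 1.178 = 2.096 kΩ.

R1 ≈ 2.10 kΩ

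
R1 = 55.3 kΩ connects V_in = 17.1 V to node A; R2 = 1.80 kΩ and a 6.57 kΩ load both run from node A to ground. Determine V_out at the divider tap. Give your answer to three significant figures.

First combine the lower leg with the load: R2 ‖ R_L = 1.413 kΩ.
Now apply the divider: V_out = 17.1 × 0.02491 = 0.4260 V.
(Unloaded it would be 0.539 V; the load pulls it down.)

V_out ≈ 0.426 V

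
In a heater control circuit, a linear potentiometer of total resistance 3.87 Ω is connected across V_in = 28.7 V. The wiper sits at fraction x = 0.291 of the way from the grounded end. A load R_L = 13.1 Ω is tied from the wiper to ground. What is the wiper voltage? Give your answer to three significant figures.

V_out ≈ 7.87 V

Lower segment x·R_p = 1.126 Ω; upper segment (1−x)·R_p = 2.744 Ω.
R_L loads the lower segment: effective lower R = 1.037 Ω.
V_out = 28.7 × 1.037/(2.744 + 1.037) = 7.872 V.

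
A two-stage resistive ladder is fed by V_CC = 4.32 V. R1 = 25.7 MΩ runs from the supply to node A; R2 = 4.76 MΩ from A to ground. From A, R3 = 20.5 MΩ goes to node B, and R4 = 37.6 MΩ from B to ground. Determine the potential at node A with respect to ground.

The second stage (R3 + R4 = 58.10 MΩ) loads node A in parallel with R2.
R2 ‖ (R3+R4) = 4.400 MΩ.
So V_A = 4.32 × 0.1462 = 0.6314 V.

V_A ≈ 0.631 V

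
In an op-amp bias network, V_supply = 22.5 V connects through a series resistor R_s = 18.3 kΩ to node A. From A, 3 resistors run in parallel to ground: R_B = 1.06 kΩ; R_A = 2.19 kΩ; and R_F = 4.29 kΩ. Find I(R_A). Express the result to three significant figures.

I ≈ 0.333 mA

Combine the parallel branches: R_p = (1/1.06 + 1/2.19 + 1/4.29)⁻¹ = 0.6123 kΩ.
V_A by voltage divider: V_A = 22.5 × 0.6123/(18.3 + 0.6123) = 0.7285 V.
I(R_A) = V_A / R_A = 0.7285/2.19 = 0.3326 mA.
(Equivalently: I_total = 1.190 mA, then current-divider fraction G_k/ΣG = 0.2796.)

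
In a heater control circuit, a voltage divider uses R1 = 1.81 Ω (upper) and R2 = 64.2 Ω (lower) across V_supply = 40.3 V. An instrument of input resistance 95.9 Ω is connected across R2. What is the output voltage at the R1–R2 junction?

V_out ≈ 38.5 V

R2 ‖ R_L = (64.2 × 95.9)/(64.2 + 95.9) = 38.46 Ω.
Voltage divider with the loaded lower leg: V_out = 40.3 × 38.46/(1.81 + 38.46) = 40.3 × 0.9550 = 38.49 V.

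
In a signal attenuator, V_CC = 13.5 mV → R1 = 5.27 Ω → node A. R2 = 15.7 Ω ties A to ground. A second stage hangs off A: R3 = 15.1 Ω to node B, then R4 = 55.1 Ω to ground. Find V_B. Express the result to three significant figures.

V_B ≈ 7.51 mV

Node A sees R2 in parallel with the series input of stage 2, R3 + R4 = 70.20 Ω.
R2 ‖ (R3+R4) = 12.83 Ω.
First divider: V_A = V_CC · 12.83/(5.27 + 12.83) = 9.569 mV.
V_B = V_A × 0.7849 = 7.511 mV.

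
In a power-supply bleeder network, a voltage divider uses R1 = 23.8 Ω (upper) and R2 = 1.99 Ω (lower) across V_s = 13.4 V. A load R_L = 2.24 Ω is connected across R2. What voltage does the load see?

First combine the lower leg with the load: R2 ‖ R_L = 1.054 Ω.
Then V_out = V_s · R2'/(R1 + R2') = 13.4 × 1.054/24.85 = 0.5682 V.

V_out ≈ 0.568 V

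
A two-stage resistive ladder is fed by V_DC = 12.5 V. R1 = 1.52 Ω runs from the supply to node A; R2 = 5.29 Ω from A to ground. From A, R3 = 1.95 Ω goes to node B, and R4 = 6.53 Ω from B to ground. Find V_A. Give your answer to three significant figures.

V_A ≈ 8.52 V

The second stage (R3 + R4 = 8.480 Ω) loads node A in parallel with R2.
R2 ‖ (R3+R4) = 3.258 Ω.
So V_A = 12.5 × 0.6819 = 8.523 V.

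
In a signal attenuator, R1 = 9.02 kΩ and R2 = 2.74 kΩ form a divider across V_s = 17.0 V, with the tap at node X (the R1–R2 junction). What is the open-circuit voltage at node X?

V_th ≈ 3.96 V

V_th is the unloaded tap voltage: V_s · R2/(R1+R2) = 17.0 × 0.2330 = 3.961 V.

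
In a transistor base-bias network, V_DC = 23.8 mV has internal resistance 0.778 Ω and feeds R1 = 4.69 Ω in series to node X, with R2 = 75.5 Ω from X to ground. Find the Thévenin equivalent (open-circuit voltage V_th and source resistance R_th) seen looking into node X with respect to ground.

V_th ≈ 22.2 mV, R_th ≈ 5.10 Ω

R1' = 0.778 + 4.69 = 5.468 Ω (source resistance + R1).
Open-circuit (no load on X): V_th = V_DC · R2/(R1' + R2) = 23.8 × 75.5/(5.468 + 75.5) = 22.19 mV.
Looking into X with the source shorted: R_th = R1'·R2/(R1'+R2) = 5.468 × 75.5/80.97 = 5.099 Ω.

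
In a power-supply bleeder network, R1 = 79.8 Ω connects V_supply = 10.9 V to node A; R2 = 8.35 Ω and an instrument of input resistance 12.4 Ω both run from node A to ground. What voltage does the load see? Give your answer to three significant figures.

R2 ‖ R_L = (8.35 × 12.4)/(8.35 + 12.4) = 4.990 Ω.
Then V_out = V_supply · R2'/(R1 + R2') = 10.9 × 4.990/84.79 = 0.6415 V.

V_out ≈ 0.641 V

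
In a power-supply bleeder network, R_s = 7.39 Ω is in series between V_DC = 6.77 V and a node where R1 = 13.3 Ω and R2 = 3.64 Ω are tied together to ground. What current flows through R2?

I ≈ 0.519 A

Combine the parallel branches: R_p = (1/13.3 + 1/3.64)⁻¹ = 2.858 Ω.
Node voltage V_A = V_DC · R_p/(R_s + R_p) = 6.77 × 0.2789 = 1.888 V.
Branch current I = V_A/R2 = 1.888/3.64 = 0.5187 A.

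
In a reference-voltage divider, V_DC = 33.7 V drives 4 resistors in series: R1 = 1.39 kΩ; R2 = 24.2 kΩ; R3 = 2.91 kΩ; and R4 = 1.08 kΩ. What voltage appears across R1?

ΣR = 1.39 + 24.2 + 2.91 + 1.08 = 29.58 kΩ.
V = V_DC · R/ΣR = 33.7 × 0.04699 = 1.584 V.

V ≈ 1.58 V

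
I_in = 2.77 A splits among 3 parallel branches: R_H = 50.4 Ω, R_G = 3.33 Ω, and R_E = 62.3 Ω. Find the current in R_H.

Conductances: ΣG = 1/50.4 + 1/3.33 + 1/62.3 = 0.3362 (1/Ω).
By the current-divider rule, I = I_in · G_k/ΣG = 2.77 × 0.05902 = 0.1635 A.

I ≈ 0.163 A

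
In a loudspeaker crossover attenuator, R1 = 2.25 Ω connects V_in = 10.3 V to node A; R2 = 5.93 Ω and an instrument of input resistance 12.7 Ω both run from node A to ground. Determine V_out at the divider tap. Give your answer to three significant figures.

First combine the lower leg with the load: R2 ‖ R_L = 4.042 Ω.
Now apply the divider: V_out = 10.3 × 0.6424 = 6.617 V.

V_out ≈ 6.62 V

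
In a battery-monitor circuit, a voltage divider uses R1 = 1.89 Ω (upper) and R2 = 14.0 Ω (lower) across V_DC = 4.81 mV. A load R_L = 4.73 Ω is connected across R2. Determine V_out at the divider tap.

V_out ≈ 3.13 mV

First combine the lower leg with the load: R2 ‖ R_L = 3.536 Ω.
Now apply the divider: V_out = 4.81 × 0.6516 = 3.134 mV.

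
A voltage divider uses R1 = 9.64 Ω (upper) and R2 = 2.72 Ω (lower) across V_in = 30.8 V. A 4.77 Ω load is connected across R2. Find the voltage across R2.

R2 ‖ R_L = (2.72 × 4.77)/(2.72 + 4.77) = 1.732 Ω.
Now apply the divider: V_out = 30.8 × 0.1523 = 4.691 V.

V_out ≈ 4.69 V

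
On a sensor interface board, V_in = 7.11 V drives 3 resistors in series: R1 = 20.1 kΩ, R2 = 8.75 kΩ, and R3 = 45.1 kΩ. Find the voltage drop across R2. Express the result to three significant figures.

V ≈ 0.841 V

Series total: ΣR = 20.1 + 8.75 + 45.1 = 73.95 kΩ.
Voltage divider: V = V_in · (8.750 / 73.95) = 7.11 × 0.1183 = 0.8413 V.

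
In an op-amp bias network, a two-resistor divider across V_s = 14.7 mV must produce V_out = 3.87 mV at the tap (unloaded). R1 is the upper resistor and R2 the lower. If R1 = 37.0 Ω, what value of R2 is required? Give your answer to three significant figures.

The divider ratio is R2/(R1+R2) = 3.87/14.7 = 0.2633.
Rearranging, R2 = R1·k/(1−k) = 37.0 × 0.3573 = 13.22 Ω.

R2 ≈ 13.2 Ω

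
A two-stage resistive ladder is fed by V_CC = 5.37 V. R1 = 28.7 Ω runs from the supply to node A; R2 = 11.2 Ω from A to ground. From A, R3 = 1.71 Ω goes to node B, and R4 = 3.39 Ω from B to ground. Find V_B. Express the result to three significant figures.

The second stage (R3 + R4 = 5.100 Ω) loads node A in parallel with R2.
R2 ‖ (R3+R4) = 3.504 Ω.
V_A = 5.37 × 3.504/(28.7 + 3.504) = 0.5843 V.
V_B = V_A × 0.6647 = 0.3884 V.

V_B ≈ 0.388 V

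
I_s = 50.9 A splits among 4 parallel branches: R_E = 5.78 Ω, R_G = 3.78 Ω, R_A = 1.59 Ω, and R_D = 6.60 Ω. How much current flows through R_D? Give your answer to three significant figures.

I ≈ 6.33 A

Total conductance ΣG = 1/5.78 + 1/3.78 + 1/1.59 + 1/6.60 = 1.218 (units of 1/Ω).
By the current-divider rule, I = I_s · G_k/ΣG = 50.9 × 0.1244 = 6.332 A.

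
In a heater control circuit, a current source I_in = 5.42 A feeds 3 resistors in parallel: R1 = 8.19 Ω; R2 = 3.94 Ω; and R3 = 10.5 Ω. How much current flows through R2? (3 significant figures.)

ΣG = 1/8.19 + 1/3.94 + 1/10.5 = 0.4711.
By the current-divider rule, I = I_in · G_k/ΣG = 5.42 × 0.5387 = 2.920 A.

I ≈ 2.92 A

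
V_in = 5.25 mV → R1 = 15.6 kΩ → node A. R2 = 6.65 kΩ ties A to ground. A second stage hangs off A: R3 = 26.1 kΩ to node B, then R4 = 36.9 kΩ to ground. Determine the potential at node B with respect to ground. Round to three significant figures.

Node A sees R2 in parallel with the series input of stage 2, R3 + R4 = 63.00 kΩ.
Effective lower resistance at A: R2 ‖ 63.00 = 6.015 kΩ.
First divider: V_A = V_in · 6.015/(15.6 + 6.015) = 1.461 mV.
Then the unloaded second divider: V_B = V_A × R4/(R3+R4) = 1.461 × 0.5857 = 0.8557 mV.

V_B ≈ 0.856 mV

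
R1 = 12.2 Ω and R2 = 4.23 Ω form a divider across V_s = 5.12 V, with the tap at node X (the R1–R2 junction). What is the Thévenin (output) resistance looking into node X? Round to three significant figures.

Looking into X with the source shorted: R_th = R1·R2/(R1+R2) = 12.20 × 4.23/16.43 = 3.141 Ω.

R_th ≈ 3.14 Ω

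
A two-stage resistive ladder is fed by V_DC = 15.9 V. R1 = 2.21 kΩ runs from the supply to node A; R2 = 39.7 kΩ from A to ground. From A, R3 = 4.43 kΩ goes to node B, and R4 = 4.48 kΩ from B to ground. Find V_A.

The second stage (R3 + R4 = 8.910 kΩ) loads node A in parallel with R2.
R2 ‖ (R3+R4) = 7.277 kΩ.
So V_A = 15.9 × 0.7670 = 12.20 V.

V_A ≈ 12.2 V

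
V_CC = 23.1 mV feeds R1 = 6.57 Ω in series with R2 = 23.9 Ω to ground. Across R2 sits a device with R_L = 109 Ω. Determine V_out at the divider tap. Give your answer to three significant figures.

First combine the lower leg with the load: R2 ‖ R_L = 19.60 Ω.
Voltage divider with the loaded lower leg: V_out = 23.1 × 19.60/(6.57 + 19.60) = 23.1 × 0.7490 = 17.30 mV.
(Unloaded it would be 18.1 mV; the load pulls it down.)

V_out ≈ 17.3 mV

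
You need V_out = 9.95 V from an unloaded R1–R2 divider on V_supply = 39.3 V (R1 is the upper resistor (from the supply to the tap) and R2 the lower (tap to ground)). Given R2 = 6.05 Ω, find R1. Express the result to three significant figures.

R1 ≈ 17.8 Ω

Required fraction k = V_out/V_supply = 0.2532.
Rearranging, R1 = R2·(1−k)/k = 6.05 × 2.950 = 17.85 Ω.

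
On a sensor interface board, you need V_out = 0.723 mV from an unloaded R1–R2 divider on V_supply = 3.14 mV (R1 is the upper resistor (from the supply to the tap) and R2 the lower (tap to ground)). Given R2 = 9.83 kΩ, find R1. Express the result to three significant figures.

R1 ≈ 32.9 kΩ

Required fraction k = V_out/V_supply = 0.2303.
Rearranging, R1 = R2·(1−k)/k = 9.83 × 3.343 = 32.86 kΩ.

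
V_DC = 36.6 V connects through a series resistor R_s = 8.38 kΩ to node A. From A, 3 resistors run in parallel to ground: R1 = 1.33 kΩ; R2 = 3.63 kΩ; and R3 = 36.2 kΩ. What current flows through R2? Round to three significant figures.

Parallel bank: R_p = 1/(1/1.33 + 1/3.63 + 1/36.2) = 0.9479 kΩ.
Node voltage V_A = V_DC · R_p/(R_s + R_p) = 36.6 × 0.1016 = 3.719 V.
Branch current I = V_A/R2 = 3.719/3.63 = 1.025 mA.

I ≈ 1.02 mA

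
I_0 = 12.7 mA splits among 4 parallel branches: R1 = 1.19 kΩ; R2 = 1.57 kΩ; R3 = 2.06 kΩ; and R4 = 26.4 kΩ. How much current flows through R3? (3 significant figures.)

I ≈ 3.08 mA

Total conductance ΣG = 1/1.19 + 1/1.57 + 1/2.06 + 1/26.4 = 2.001 (units of 1/kΩ).
R3 takes the fraction G_k/ΣG = 0.4854/2.001 = 0.2426, so I = 12.7 × 0.2426 = 3.082 mA.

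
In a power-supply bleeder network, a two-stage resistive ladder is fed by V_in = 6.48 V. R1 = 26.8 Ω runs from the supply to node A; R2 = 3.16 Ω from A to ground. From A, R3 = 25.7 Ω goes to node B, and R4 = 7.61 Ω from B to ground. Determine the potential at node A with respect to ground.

V_A ≈ 0.630 V

The second stage (R3 + R4 = 33.31 Ω) loads node A in parallel with R2.
R2 ‖ (R3+R4) = 2.886 Ω.
First divider: V_A = V_in · 2.886/(26.8 + 2.886) = 0.6300 V.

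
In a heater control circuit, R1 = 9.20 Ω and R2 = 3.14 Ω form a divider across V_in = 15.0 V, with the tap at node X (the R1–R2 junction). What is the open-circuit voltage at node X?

V_th ≈ 3.82 V

Open-circuit (no load on X): V_th = V_in · R2/(R1 + R2) = 15.0 × 3.14/(9.200 + 3.14) = 3.817 V.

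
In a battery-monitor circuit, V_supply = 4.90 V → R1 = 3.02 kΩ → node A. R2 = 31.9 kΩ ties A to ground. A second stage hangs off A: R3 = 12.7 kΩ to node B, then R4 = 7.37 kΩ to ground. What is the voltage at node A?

Node A sees R2 in parallel with the series input of stage 2, R3 + R4 = 20.07 kΩ.
Effective lower resistance at A: R2 ‖ 20.07 = 12.32 kΩ.
First divider: V_A = V_supply · 12.32/(3.02 + 12.32) = 3.935 V.

V_A ≈ 3.94 V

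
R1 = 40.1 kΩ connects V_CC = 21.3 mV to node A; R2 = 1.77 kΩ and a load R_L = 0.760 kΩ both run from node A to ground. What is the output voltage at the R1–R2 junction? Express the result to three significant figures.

V_out ≈ 0.279 mV

The load sits in parallel with R2, giving an effective lower resistance R2' = R2·R_L/(R2+R_L) = 0.5317 kΩ.
Then V_out = V_CC · R2'/(R1 + R2') = 21.3 × 0.5317/40.63 = 0.2787 mV.
(Unloaded it would be 0.900 mV; the load pulls it down.)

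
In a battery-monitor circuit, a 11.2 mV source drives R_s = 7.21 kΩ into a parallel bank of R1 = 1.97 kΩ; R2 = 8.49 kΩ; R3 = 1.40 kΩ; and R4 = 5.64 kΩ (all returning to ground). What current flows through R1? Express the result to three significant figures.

Combine the parallel branches: R_p = (1/1.97 + 1/8.49 + 1/1.40 + 1/5.64)⁻¹ = 0.6592 kΩ.
Node voltage V_A = V_supply · R_p/(R_s + R_p) = 11.2 × 0.08377 = 0.9382 mV.
Branch current I = V_A/R1 = 0.9382/1.97 = 0.4763 µA.

I ≈ 0.476 µA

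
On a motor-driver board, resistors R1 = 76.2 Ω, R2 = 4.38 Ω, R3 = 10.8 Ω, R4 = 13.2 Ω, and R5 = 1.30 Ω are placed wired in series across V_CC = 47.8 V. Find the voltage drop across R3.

Series total: ΣR = 76.2 + 4.38 + 10.8 + 13.2 + 1.30 = 105.9 Ω.
Voltage divider: V = V_CC · (10.80 / 105.9) = 47.8 × 0.1020 = 4.876 V.

V ≈ 4.88 V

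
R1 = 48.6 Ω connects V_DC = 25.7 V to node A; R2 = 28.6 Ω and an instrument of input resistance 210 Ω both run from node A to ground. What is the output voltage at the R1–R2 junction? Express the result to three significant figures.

V_out ≈ 8.77 V

First combine the lower leg with the load: R2 ‖ R_L = 25.17 Ω.
Now apply the divider: V_out = 25.7 × 0.3412 = 8.769 V.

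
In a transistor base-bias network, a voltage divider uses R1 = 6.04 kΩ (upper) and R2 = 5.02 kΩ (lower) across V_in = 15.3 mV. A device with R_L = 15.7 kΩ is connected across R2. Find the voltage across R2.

First combine the lower leg with the load: R2 ‖ R_L = 3.804 kΩ.
Voltage divider with the loaded lower leg: V_out = 15.3 × 3.804/(6.04 + 3.804) = 15.3 × 0.3864 = 5.912 mV.
(Unloaded it would be 6.94 mV; the load pulls it down.)

V_out ≈ 5.91 mV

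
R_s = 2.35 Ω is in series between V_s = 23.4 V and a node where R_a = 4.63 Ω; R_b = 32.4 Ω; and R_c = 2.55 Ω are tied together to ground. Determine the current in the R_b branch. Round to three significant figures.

Equivalent of the parallel group: R_p = 1.565 Ω.
V_A = 23.4 × 1.565/3.915 = 9.354 V.
Branch current I = V_A/R_b = 9.354/32.4 = 0.2887 A.

I ≈ 0.289 A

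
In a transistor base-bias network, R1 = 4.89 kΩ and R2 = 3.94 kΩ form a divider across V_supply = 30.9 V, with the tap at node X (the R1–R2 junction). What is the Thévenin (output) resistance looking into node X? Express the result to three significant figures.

Zeroing V_supply shorts the top of R1 to ground, so R_th = R1 ‖ R2 = 2.182 kΩ.

R_th ≈ 2.18 kΩ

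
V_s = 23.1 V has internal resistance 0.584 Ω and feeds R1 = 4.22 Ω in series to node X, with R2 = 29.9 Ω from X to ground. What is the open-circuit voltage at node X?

R1' = 0.584 + 4.22 = 4.804 Ω (source resistance + R1).
Open-circuit (no load on X): V_th = V_s · R2/(R1' + R2) = 23.1 × 29.9/(4.804 + 29.9) = 19.90 V.

V_th ≈ 19.9 V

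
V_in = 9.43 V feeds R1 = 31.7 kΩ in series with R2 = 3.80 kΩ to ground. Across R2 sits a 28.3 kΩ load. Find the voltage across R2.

R2 ‖ R_L = (3.80 × 28.3)/(3.80 + 28.3) = 3.350 kΩ.
Now apply the divider: V_out = 9.43 × 0.09558 = 0.9013 V.

V_out ≈ 0.901 V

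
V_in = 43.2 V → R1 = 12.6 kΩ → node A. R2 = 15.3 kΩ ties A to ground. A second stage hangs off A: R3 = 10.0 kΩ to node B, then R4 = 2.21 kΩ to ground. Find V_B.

Node A sees R2 in parallel with the series input of stage 2, R3 + R4 = 12.21 kΩ.
Effective lower resistance at A: R2 ‖ 12.21 = 6.791 kΩ.
V_A = 43.2 × 6.791/(12.6 + 6.791) = 15.13 V.
Stage 2 is unloaded, so V_B = V_A · R4/(R3+R4) = 15.13 × 2.21/12.21 = 2.738 V.

V_B ≈ 2.74 V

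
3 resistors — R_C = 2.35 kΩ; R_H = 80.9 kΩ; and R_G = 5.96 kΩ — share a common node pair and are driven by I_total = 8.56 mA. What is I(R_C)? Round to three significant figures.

Total conductance ΣG = 1/2.35 + 1/80.9 + 1/5.96 = 0.6057 (units of 1/kΩ).
By the current-divider rule, I = I_total · G_k/ΣG = 8.56 × 0.7026 = 6.014 mA.

I ≈ 6.01 mA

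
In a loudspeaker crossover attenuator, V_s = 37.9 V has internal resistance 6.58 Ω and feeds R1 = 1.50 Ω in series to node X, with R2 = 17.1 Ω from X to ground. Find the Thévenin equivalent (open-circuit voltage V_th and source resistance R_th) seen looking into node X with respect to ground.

V_th ≈ 25.7 V, R_th ≈ 5.49 Ω

R1' = 6.58 + 1.50 = 8.080 Ω (source resistance + R1).
With X open, the divider is unloaded: V_th = 37.9 × 17.1/25.18 = 25.74 V.
With V_s suppressed (replaced by a short), R_th = R1' ‖ R2 = (8.080 × 17.1)/(8.080 + 17.1) = 5.487 Ω.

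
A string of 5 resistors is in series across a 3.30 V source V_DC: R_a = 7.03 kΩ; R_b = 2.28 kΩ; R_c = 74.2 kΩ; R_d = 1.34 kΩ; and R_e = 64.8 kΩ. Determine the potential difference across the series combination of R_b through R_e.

V ≈ 3.14 V

ΣR = 7.03 + 2.28 + 74.2 + 1.34 + 64.8 = 149.7 kΩ.
R_{R_b..R_e} = 2.28 + 74.2 + 1.34 + 64.8 = 142.6 kΩ.
V = V_DC · R/ΣR = 3.30 × 0.9530 = 3.145 V.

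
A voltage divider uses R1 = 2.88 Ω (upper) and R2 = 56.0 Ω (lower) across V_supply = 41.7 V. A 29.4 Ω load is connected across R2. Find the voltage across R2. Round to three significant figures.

The load sits in parallel with R2, giving an effective lower resistance R2' = R2·R_L/(R2+R_L) = 19.28 Ω.
Now apply the divider: V_out = 41.7 × 0.8700 = 36.28 V.

V_out ≈ 36.3 V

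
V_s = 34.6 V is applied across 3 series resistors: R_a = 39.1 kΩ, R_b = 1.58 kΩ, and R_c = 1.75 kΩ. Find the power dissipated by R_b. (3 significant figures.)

P ≈ 1.05 mW

Series current I = V_s/ΣR = 34.6/42.43 = 0.8155 mA.
V(R_b) = I·R = 1.288 V; P = V·I = 1.288 × 0.8155 = 1.051 mW.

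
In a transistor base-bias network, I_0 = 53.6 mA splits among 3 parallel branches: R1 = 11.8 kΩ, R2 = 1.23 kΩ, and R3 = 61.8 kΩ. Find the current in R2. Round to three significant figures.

Total conductance ΣG = 1/11.8 + 1/1.23 + 1/61.8 = 0.9139 (units of 1/kΩ).
R2 takes the fraction G_k/ΣG = 0.8130/0.9139 = 0.8896, so I = 53.6 × 0.8896 = 47.68 mA.

I ≈ 47.7 mA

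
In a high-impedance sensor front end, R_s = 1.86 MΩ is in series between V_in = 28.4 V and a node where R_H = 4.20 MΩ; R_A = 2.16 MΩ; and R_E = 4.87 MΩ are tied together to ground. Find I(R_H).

I ≈ 2.52 µA

Combine the parallel branches: R_p = (1/4.20 + 1/2.16 + 1/4.87)⁻¹ = 1.103 MΩ.
V_A = 28.4 × 1.103/2.963 = 10.57 V.
Branch current I = V_A/R_H = 10.57/4.20 = 2.518 µA.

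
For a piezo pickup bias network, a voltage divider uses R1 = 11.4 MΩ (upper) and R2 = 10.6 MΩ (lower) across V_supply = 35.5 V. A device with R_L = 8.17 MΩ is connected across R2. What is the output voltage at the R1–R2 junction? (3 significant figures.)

V_out ≈ 10.2 V

R2 ‖ R_L = (10.6 × 8.17)/(10.6 + 8.17) = 4.614 MΩ.
Now apply the divider: V_out = 35.5 × 0.2881 = 10.23 V.
(Unloaded it would be 17.1 V; the load pulls it down.)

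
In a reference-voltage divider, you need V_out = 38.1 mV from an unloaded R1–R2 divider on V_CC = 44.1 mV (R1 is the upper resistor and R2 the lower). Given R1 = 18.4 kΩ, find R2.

V_out/V_CC = R2/(R1+R2) = 0.8639.
R2 = R1 · 0.8639/(1 − 0.8639) = 116.8 kΩ.

R2 ≈ 117 kΩ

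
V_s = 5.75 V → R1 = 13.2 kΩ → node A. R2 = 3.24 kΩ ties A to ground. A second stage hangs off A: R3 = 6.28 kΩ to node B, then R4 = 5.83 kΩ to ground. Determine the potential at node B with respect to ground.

V_B ≈ 0.449 V

Node A sees R2 in parallel with the series input of stage 2, R3 + R4 = 12.11 kΩ.
R2 ‖ (R3+R4) = 2.556 kΩ.
First divider: V_A = V_s · 2.556/(13.2 + 2.556) = 0.9328 V.
Then the unloaded second divider: V_B = V_A × R4/(R3+R4) = 0.9328 × 0.4814 = 0.4491 V.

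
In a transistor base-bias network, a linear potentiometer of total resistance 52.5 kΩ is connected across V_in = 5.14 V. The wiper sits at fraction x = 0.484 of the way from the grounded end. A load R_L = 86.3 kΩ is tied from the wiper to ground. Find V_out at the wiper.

V_out ≈ 2.16 V

Split the track: R_lower = x·R_p = 25.41 kΩ, R_upper = (1−x)·R_p = 27.09 kΩ.
R_L loads the lower segment: effective lower R = 19.63 kΩ.
Then V_out = V_in · 19.63/(27.09 + 19.63) = 2.160 V.
(Unloaded: V_out = x·V_in = 2.49 V.)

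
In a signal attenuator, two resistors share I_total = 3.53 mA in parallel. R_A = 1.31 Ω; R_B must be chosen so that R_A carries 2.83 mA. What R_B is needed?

R_B ≈ 5.30 Ω

The fraction through R_A equals R_B/(R_A+R_B).
2.83/3.53 = R_B/(R_A + R_B) → R_B = R_A · (0.8017)/(1 − 0.8017) = 1.31 × 4.043 = 5.296 Ω.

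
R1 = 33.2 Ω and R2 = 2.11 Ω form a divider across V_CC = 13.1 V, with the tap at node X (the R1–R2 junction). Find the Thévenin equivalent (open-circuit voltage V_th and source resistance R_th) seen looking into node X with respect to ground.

V_th ≈ 0.783 V, R_th ≈ 1.98 Ω

Open-circuit (no load on X): V_th = V_CC · R2/(R1 + R2) = 13.1 × 2.11/(33.20 + 2.11) = 0.7828 V.
Zeroing V_CC shorts the top of R1 to ground, so R_th = R1 ‖ R2 = 1.984 Ω.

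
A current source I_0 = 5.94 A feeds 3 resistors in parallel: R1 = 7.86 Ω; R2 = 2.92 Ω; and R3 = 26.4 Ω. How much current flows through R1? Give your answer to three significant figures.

I ≈ 1.49 A

Total conductance ΣG = 1/7.86 + 1/2.92 + 1/26.4 = 0.5076 (units of 1/Ω).
R1 takes the fraction G_k/ΣG = 0.1272/0.5076 = 0.2507, so I = 5.94 × 0.2507 = 1.489 A.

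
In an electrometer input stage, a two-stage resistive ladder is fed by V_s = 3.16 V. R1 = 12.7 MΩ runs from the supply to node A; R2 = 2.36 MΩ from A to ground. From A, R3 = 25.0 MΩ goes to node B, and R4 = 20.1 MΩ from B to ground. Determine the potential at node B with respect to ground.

V_B ≈ 0.211 V

Node A sees R2 in parallel with the series input of stage 2, R3 + R4 = 45.10 MΩ.
Effective lower resistance at A: R2 ‖ 45.10 = 2.243 MΩ.
First divider: V_A = V_s · 2.243/(12.7 + 2.243) = 0.4743 V.
Then the unloaded second divider: V_B = V_A × R4/(R3+R4) = 0.4743 × 0.4457 = 0.2114 V.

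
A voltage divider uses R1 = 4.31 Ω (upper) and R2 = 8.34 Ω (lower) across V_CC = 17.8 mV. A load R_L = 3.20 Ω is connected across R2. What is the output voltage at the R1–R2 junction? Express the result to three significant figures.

V_out ≈ 6.22 mV

The load sits in parallel with R2, giving an effective lower resistance R2' = R2·R_L/(R2+R_L) = 2.313 Ω.
Voltage divider with the loaded lower leg: V_out = 17.8 × 2.313/(4.31 + 2.313) = 17.8 × 0.3492 = 6.216 mV.
(Unloaded it would be 11.7 mV; the load pulls it down.)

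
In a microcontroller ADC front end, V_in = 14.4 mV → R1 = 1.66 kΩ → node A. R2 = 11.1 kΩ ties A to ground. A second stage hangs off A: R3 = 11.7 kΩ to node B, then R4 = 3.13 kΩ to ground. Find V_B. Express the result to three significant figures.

Node A sees R2 in parallel with the series input of stage 2, R3 + R4 = 14.83 kΩ.
Effective lower resistance at A: R2 ‖ 14.83 = 6.348 kΩ.
First divider: V_A = V_in · 6.348/(1.66 + 6.348) = 11.42 mV.
Then the unloaded second divider: V_B = V_A × R4/(R3+R4) = 11.42 × 0.2111 = 2.409 mV.

V_B ≈ 2.41 mV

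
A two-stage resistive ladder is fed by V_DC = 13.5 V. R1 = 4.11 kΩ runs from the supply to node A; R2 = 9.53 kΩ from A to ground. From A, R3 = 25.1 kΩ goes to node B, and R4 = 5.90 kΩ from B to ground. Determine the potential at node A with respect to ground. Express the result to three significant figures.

Looking into the second stage from A: R3 + R4 = 31.00 kΩ appears in parallel with R2.
R2 ‖ (R3+R4) = 7.289 kΩ.
First divider: V_A = V_DC · 7.289/(4.11 + 7.289) = 8.633 V.

V_A ≈ 8.63 V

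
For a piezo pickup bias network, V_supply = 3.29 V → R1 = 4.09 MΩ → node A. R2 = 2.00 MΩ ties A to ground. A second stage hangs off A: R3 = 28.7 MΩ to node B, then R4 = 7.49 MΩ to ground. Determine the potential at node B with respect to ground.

The second stage (R3 + R4 = 36.19 MΩ) loads node A in parallel with R2.
R2 ‖ (R3+R4) = 1.895 MΩ.
First divider: V_A = V_supply · 1.895/(4.09 + 1.895) = 1.042 V.
Then the unloaded second divider: V_B = V_A × R4/(R3+R4) = 1.042 × 0.2070 = 0.2156 V.

V_B ≈ 0.216 V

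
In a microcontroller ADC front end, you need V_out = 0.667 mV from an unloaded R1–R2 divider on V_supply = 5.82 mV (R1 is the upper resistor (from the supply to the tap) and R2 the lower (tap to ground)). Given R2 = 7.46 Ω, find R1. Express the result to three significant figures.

The divider ratio is R2/(R1+R2) = 0.667/5.82 = 0.1146.
Rearranging, R1 = R2·(1−k)/k = 7.46 × 7.726 = 57.63 Ω.

R1 ≈ 57.6 Ω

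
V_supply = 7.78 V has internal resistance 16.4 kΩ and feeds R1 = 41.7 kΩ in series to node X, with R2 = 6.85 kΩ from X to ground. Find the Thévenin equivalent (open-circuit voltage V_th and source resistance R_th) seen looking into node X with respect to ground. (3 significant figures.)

V_th ≈ 0.821 V, R_th ≈ 6.13 kΩ

R1' = 16.4 + 41.7 = 58.10 kΩ (source resistance + R1).
With X open, the divider is unloaded: V_th = 7.78 × 6.85/64.95 = 0.8205 V.
Zeroing V_supply shorts the top of R1' to ground, so R_th = R1' ‖ R2 = 6.128 kΩ.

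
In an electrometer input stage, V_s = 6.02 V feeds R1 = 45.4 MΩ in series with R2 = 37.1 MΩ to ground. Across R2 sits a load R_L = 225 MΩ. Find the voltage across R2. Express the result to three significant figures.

V_out ≈ 2.48 V

First combine the lower leg with the load: R2 ‖ R_L = 31.85 MΩ.
Now apply the divider: V_out = 6.02 × 0.4123 = 2.482 V.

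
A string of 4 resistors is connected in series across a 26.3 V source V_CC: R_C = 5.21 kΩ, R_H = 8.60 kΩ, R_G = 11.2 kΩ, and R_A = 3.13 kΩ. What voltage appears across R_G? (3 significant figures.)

V ≈ 10.5 V

Total series resistance ΣR = 5.21 + 8.60 + 11.2 + 3.13 = 28.14 kΩ.
Voltage divider: V = V_CC · (11.20 / 28.14) = 26.3 × 0.3980 = 10.47 V.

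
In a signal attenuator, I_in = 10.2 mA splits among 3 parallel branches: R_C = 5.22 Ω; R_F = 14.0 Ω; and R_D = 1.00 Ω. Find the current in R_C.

ΣG = 1/5.22 + 1/14.0 + 1/1.00 = 1.263.
By the current-divider rule, I = I_in · G_k/ΣG = 10.2 × 0.1517 = 1.547 mA.

I ≈ 1.55 mA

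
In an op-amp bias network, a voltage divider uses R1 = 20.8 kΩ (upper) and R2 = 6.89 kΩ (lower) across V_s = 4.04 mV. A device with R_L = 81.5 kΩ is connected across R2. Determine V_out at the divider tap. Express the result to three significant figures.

R2 ‖ R_L = (6.89 × 81.5)/(6.89 + 81.5) = 6.353 kΩ.
Now apply the divider: V_out = 4.04 × 0.2340 = 0.9452 mV.
(Unloaded it would be 1.01 mV; the load pulls it down.)

V_out ≈ 0.945 mV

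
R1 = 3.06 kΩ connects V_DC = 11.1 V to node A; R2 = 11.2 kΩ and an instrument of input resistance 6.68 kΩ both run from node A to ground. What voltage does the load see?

V_out ≈ 6.41 V

R2 ‖ R_L = (11.2 × 6.68)/(11.2 + 6.68) = 4.184 kΩ.
Now apply the divider: V_out = 11.1 × 0.5776 = 6.411 V.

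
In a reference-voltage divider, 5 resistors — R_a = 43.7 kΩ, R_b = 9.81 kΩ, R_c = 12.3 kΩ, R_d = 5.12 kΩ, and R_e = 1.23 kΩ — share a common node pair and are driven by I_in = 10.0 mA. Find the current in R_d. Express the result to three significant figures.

I ≈ 1.61 mA

ΣG = 1/43.7 + 1/9.81 + 1/12.3 + 1/5.12 + 1/1.23 = 1.214.
By the current-divider rule, I = I_in · G_k/ΣG = 10.0 × 0.1608 = 1.608 mA.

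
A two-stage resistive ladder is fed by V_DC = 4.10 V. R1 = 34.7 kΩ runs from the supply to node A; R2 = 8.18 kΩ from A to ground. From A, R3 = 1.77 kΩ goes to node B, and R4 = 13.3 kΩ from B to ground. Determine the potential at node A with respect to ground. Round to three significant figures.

V_A ≈ 0.543 V

Node A sees R2 in parallel with the series input of stage 2, R3 + R4 = 15.07 kΩ.
Effective lower resistance at A: R2 ‖ 15.07 = 5.302 kΩ.
V_A = 4.10 × 5.302/(34.7 + 5.302) = 0.5434 V.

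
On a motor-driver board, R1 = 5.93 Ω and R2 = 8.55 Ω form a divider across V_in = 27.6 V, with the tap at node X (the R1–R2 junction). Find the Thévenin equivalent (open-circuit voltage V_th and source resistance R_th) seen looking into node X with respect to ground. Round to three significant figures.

V_th ≈ 16.3 V, R_th ≈ 3.50 Ω

V_th is the unloaded tap voltage: V_in · R2/(R1+R2) = 27.6 × 0.5905 = 16.30 V.
With V_in suppressed (replaced by a short), R_th = R1 ‖ R2 = (5.930 × 8.55)/(5.930 + 8.55) = 3.501 Ω.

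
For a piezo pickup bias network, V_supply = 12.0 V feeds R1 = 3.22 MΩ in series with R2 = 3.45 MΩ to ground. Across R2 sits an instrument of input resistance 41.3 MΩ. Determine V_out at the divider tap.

The load sits in parallel with R2, giving an effective lower resistance R2' = R2·R_L/(R2+R_L) = 3.184 MΩ.
Now apply the divider: V_out = 12.0 × 0.4972 = 5.966 V.

V_out ≈ 5.97 V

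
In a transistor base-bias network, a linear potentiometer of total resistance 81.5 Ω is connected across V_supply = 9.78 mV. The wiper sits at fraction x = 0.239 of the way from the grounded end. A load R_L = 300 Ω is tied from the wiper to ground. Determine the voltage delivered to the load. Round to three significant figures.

Lower segment x·R_p = 19.48 Ω; upper segment (1−x)·R_p = 62.02 Ω.
Lower segment in parallel with the load: 19.48 ‖ 300 = 18.29 Ω.
V_out = 9.78 × 18.29/(62.02 + 18.29) = 2.227 mV.

V_out ≈ 2.23 mV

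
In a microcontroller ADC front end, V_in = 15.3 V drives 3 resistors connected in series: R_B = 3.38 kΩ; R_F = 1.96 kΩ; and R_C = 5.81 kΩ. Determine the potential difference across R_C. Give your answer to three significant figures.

V ≈ 7.97 V

Total series resistance ΣR = 3.38 + 1.96 + 5.81 = 11.15 kΩ.
Voltage divider: V = V_in · (5.810 / 11.15) = 15.3 × 0.5211 = 7.972 V.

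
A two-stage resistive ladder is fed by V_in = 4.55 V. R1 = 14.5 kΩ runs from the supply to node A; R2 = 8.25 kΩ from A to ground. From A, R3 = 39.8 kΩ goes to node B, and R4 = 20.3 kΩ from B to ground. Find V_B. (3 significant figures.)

V_B ≈ 0.512 V

Node A sees R2 in parallel with the series input of stage 2, R3 + R4 = 60.10 kΩ.
Effective lower resistance at A: R2 ‖ 60.10 = 7.254 kΩ.
V_A = 4.55 × 7.254/(14.5 + 7.254) = 1.517 V.
Stage 2 is unloaded, so V_B = V_A · R4/(R3+R4) = 1.517 × 20.3/60.10 = 0.5125 V.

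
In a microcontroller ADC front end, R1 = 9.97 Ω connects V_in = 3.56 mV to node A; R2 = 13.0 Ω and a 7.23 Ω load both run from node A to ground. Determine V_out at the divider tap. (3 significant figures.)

V_out ≈ 1.13 mV

The load sits in parallel with R2, giving an effective lower resistance R2' = R2·R_L/(R2+R_L) = 4.646 Ω.
Then V_out = V_in · R2'/(R1 + R2') = 3.56 × 4.646/14.62 = 1.132 mV.
(Unloaded it would be 2.01 mV; the load pulls it down.)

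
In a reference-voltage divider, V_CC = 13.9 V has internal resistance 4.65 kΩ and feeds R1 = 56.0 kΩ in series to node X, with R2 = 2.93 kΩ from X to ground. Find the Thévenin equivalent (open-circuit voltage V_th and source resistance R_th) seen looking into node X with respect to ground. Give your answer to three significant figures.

V_th ≈ 0.641 V, R_th ≈ 2.79 kΩ

R1' = 4.65 + 56.0 = 60.65 kΩ (source resistance + R1).
Open-circuit (no load on X): V_th = V_CC · R2/(R1' + R2) = 13.9 × 2.93/(60.65 + 2.93) = 0.6406 V.
Looking into X with the source shorted: R_th = R1'·R2/(R1'+R2) = 60.65 × 2.93/63.58 = 2.795 kΩ.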